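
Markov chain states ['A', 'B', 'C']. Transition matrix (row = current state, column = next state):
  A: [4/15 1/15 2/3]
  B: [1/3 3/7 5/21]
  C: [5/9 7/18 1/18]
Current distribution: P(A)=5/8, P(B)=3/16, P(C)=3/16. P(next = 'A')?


P(next=A) = Σᵢ P(now=i)×P(i→A)
= 5/8×4/15 + 3/16×1/3 + 3/16×5/9
= 1/6 + 1/16 + 5/48 = 1/3

P = 1/3 ≈ 0.3333


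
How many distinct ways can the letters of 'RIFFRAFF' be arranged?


Letters: 8, freq: {'R': 2, 'I': 1, 'F': 4, 'A': 1}
8!/(2!×1!×4!×1!) = 40320/48 = 840

840


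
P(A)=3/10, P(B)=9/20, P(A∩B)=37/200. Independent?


P(A)×P(B) = 27/200
P(A∩B) = 37/200
Not equal → NOT independent

No, not independent


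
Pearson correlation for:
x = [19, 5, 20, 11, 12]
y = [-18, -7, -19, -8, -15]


n=5, Σx=67, Σy=-67, Σxy=-1025, Σx²=1051, Σy²=1023
r = (5×(-1025) - 67×(-67))/√((5×1051 - 67²)(5×1023 - (-67)²))
= -636/√(766×626) = -636/√479516 ≈ -636/692.4709 ≈ -0.9185

r ≈ -0.9185


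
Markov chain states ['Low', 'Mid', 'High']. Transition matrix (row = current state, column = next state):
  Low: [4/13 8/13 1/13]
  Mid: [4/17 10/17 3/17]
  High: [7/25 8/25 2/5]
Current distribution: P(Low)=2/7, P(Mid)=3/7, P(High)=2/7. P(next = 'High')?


P(next=High) = Σᵢ P(now=i)×P(i→High)
= 2/7×1/13 + 3/7×3/17 + 2/7×2/5
= 2/91 + 9/119 + 4/35 = 1639/7735

P = 1639/7735 ≈ 0.2119


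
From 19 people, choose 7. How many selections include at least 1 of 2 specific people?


Complement: C(19,7) - C(17,7) = 50388 - 19448 = 30940

30940


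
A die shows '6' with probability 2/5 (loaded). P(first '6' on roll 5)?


Geometric: P(X=5) = (1-p)^(k-1)×p = (3/5)^4×2/5 = 162/3125

P(X=5) = 162/3125 ≈ 5.18%


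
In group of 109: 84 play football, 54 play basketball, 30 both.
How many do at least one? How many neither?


|A∪B| = 84+54-30 = 108
Neither = 109-108 = 1

At least one: 108; Neither: 1


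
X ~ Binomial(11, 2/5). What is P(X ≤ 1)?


P(X ≤ 1) = Σ P(X=i) for i=0..1
P(X=0) = 177147/48828125
P(X=1) = 1299078/48828125
Sum = 59049/1953125

P(X ≤ 1) = 59049/1953125 ≈ 3.02%


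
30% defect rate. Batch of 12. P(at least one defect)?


P(all good) = (7/10)^12 = 13841287201/1000000000000
P(≥1 defect) = 986158712799/1000000000000

P = 986158712799/1000000000000 ≈ 98.62%


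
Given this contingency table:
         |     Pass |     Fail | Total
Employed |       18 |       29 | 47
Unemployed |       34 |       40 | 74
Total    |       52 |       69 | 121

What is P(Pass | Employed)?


P(Pass | Employed) = 18/(18+29) = 18/47

P(Pass|Employed) = 18/47 ≈ 38.30%


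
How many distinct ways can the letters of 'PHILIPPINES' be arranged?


Letters: 11, freq: {'P': 3, 'H': 1, 'I': 3, 'L': 1, 'N': 1, 'E': 1, 'S': 1}
11!/(3!×1!×3!×1!×1!×1!×1!) = 39916800/36 = 1108800

1108800


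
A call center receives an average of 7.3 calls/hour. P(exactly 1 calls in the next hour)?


Poisson(λ=7.3): P(X=1) = e^(-λ)×λ^k/k!
= e^(-7.3) × 7.3^1 / 1!
≈ 0.0006755387752 × 7.3 / 1 ≈ 0.004931

P(X=1) ≈ 0.004931 ≈ 0.49%


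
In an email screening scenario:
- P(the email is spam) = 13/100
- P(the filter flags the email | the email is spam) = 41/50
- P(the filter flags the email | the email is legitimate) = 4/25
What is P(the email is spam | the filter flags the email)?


Using Bayes' theorem:
P(A|B) = P(B|A)·P(A) / P(B)

P(the filter flags the email) = 41/50 × 13/100 + 4/25 × 87/100
= 533/5000 + 87/625 = 1229/5000

P(the email is spam|the filter flags the email) = (533/5000) / (1229/5000) = 533/1229

P(the email is spam|the filter flags the email) = 533/1229 ≈ 43.37%


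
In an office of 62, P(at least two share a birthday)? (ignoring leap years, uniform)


P(all different) = Π(365-i)/365 for i=0..61
= 0.004090
P(match) = 1 - 0.004090 = 0.995910

P ≈ 0.9959 ≈ 99.59%


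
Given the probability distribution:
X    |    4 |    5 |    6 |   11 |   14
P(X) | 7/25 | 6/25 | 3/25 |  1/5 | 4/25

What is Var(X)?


E[X] = 187/25
E[X²] = 1759/25
Var(X) = E[X²] - (E[X])² = 1759/25 - 34969/625 = 9006/625

Var(X) = 9006/625 ≈ 14.4096


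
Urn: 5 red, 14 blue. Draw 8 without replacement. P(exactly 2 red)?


Hypergeometric: C(5,2)×C(14,6)/C(19,8)
= 10×3003/75582 = 385/969

P(X=2) = 385/969 ≈ 39.73%


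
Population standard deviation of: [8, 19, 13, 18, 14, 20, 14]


Mean = 106/7
  (8-106/7)²=2500/49
  (19-106/7)²=729/49
  (13-106/7)²=225/49
  (18-106/7)²=400/49
  (14-106/7)²=64/49
  (20-106/7)²=1156/49
  (14-106/7)²=64/49
Σ(x-μ)² = 734/7
σ² = (734/7)/7 = 734/49

σ = √(734/49) ≈ 3.8703


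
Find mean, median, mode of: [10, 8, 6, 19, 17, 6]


Sorted: [6, 6, 8, 10, 17, 19]
Mean = 66/6 = 11
Median = 9
Freq: {10: 1, 8: 1, 6: 2, 19: 1, 17: 1}
Mode: [6]

Mean=11, Median=9, Mode=6


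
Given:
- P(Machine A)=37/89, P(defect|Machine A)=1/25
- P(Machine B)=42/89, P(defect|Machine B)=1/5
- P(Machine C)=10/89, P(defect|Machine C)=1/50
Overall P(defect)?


P(B) = Σ P(B|Aᵢ)×P(Aᵢ)
  1/25×37/89 = 37/2225
  1/5×42/89 = 42/445
  1/50×10/89 = 1/445
Sum = 252/2225

P(defect) = 252/2225 ≈ 11.33%


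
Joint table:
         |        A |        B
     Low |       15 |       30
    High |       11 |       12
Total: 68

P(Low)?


P(Low) = (15+30)/68 = 45/68

P(Low) = 45/68 ≈ 66.18%


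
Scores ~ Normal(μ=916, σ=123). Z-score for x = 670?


z = (x - μ)/σ = (670 - 916)/123 = -2.0

z = -2.0


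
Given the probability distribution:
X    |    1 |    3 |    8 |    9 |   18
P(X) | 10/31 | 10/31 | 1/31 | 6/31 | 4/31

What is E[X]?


E[X] = Σ x·P(X=x)
= (1)×(10/31) + (3)×(10/31) + (8)×(1/31) + (9)×(6/31) + (18)×(4/31)
= 174/31

E[X] = 174/31


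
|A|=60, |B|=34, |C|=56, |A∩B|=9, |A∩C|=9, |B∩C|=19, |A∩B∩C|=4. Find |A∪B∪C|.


|A∪B∪C| = 60+34+56-9-9-19+4 = 117

|A∪B∪C| = 117


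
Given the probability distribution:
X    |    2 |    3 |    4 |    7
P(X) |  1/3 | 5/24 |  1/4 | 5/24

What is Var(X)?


E[X] = 15/4
E[X²] = 209/12
Var(X) = E[X²] - (E[X])² = 209/12 - 225/16 = 161/48

Var(X) = 161/48 ≈ 3.3542


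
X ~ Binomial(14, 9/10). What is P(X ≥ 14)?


P(X ≥ 14) = Σ P(X=i) for i=14..14
P(X=14) = 22876792454961/100000000000000
Sum = 22876792454961/100000000000000

P(X ≥ 14) = 22876792454961/100000000000000 ≈ 22.88%


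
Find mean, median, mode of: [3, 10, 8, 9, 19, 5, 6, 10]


Sorted: [3, 5, 6, 8, 9, 10, 10, 19]
Mean = 70/8 = 35/4
Median = 17/2
Freq: {3: 1, 10: 2, 8: 1, 9: 1, 19: 1, 5: 1, 6: 1}
Mode: [10]

Mean=35/4, Median=17/2, Mode=10


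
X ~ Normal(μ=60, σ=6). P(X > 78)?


z = (78-60)/6 = 3.0
P(X > 78) = 1 - P(Z ≤ 3.0) = 1 - 0.9987 = 0.0013

P(X > 78) ≈ 0.0013


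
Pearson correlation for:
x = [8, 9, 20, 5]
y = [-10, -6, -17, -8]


n=4, Σx=42, Σy=-41, Σxy=-514, Σx²=570, Σy²=489
r = (4×(-514) - 42×(-41))/√((4×570 - 42²)(4×489 - (-41)²))
= -334/√(516×275) = -334/√141900 ≈ -334/376.6962 ≈ -0.8867

r ≈ -0.8867


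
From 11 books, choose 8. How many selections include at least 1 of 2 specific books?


Complement: C(11,8) - C(9,8) = 165 - 9 = 156

156


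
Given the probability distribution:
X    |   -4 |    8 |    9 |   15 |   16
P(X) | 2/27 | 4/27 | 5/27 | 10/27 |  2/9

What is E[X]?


E[X] = Σ x·P(X=x)
= (-4)×(2/27) + (8)×(4/27) + (9)×(5/27) + (15)×(10/27) + (16)×(2/9)
= 35/3

E[X] = 35/3


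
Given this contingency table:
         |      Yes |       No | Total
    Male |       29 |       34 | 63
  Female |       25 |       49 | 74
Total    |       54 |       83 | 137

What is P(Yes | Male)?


P(Yes | Male) = 29/(29+34) = 29/63

P(Yes|Male) = 29/63 ≈ 46.03%


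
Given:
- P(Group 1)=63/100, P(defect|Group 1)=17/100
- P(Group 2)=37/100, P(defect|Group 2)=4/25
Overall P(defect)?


P(B) = Σ P(B|Aᵢ)×P(Aᵢ)
  17/100×63/100 = 1071/10000
  4/25×37/100 = 37/625
Sum = 1663/10000

P(defect) = 1663/10000 ≈ 16.63%


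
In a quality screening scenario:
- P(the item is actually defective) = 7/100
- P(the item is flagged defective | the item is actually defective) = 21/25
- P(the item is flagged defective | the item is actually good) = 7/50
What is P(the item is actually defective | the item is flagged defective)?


Using Bayes' theorem:
P(A|B) = P(B|A)·P(A) / P(B)

P(the item is flagged defective) = 21/25 × 7/100 + 7/50 × 93/100
= 147/2500 + 651/5000 = 189/1000

P(the item is actually defective|the item is flagged defective) = (147/2500) / (189/1000) = 14/45

P(the item is actually defective|the item is flagged defective) = 14/45 ≈ 31.11%


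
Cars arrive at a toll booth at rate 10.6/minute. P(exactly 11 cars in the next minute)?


Poisson(λ=10.6): P(X=11) = e^(-λ)×λ^k/k!
= e^(-10.6) × 10.6^11 / 11!
≈ 2.491600973e-05 × 189829855834 / 39916800 ≈ 0.118492

P(X=11) ≈ 0.118492 ≈ 11.85%


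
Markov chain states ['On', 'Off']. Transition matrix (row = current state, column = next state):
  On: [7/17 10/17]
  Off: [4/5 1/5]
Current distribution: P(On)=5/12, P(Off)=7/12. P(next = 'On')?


P(next=On) = Σᵢ P(now=i)×P(i→On)
= 5/12×7/17 + 7/12×4/5
= 35/204 + 7/15 = 217/340

P = 217/340 ≈ 0.6382


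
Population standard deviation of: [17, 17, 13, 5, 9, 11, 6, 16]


Mean = 94/8 = 47/4
  (17-47/4)²=441/16
  (17-47/4)²=441/16
  (13-47/4)²=25/16
  (5-47/4)²=729/16
  (9-47/4)²=121/16
  (11-47/4)²=9/16
  (6-47/4)²=529/16
  (16-47/4)²=289/16
Σ(x-μ)² = 323/2
σ² = (323/2)/8 = 323/16

σ = √(323/16) ≈ 4.4931


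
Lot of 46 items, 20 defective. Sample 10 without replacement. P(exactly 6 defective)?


Hypergeometric: C(20,6)×C(26,4)/C(46,10)
= 38760×14950/4076350421 = 102000/717541

P(X=6) = 102000/717541 ≈ 14.22%


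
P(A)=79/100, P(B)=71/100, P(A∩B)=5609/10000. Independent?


P(A)×P(B) = 5609/10000
P(A∩B) = 5609/10000
Equal ✓ → Independent

Yes, independent


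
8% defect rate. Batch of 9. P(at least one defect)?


P(all good) = (23/25)^9 = 1801152661463/3814697265625
P(≥1 defect) = 2013544604162/3814697265625

P = 2013544604162/3814697265625 ≈ 52.78%


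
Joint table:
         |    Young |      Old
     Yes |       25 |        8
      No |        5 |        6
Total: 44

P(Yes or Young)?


P(Yes∨Young) = P(Yes) + P(Young) - P(Yes∧Young)
= (33 + 30 - 25)/44 = 38/44 = 19/22

P = 19/22 ≈ 86.36%


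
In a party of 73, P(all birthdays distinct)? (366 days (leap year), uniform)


P(all different) = Π(366-i)/366 for i=0..72
= (366/366)×(365/366)×...×(294/366)
= 0.000449

P ≈ 0.0004 ≈ 0.04%


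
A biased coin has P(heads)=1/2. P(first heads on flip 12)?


Geometric: P(X=12) = (1-p)^(k-1)×p = (1/2)^11×1/2 = 1/4096

P(X=12) = 1/4096 ≈ 0.02%


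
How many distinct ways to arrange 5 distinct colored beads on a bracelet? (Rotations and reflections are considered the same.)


Free circular arrangements: rotations and reflections both identified.
(n-1)!/2 = 4!/2 = 24/2 = 12

12


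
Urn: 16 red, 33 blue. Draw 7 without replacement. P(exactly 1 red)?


Hypergeometric: C(16,1)×C(33,6)/C(49,7)
= 16×1107568/85900584 = 28768/139449

P(X=1) = 28768/139449 ≈ 20.63%


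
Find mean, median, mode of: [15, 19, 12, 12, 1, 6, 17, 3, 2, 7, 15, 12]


Sorted: [1, 2, 3, 6, 7, 12, 12, 12, 15, 15, 17, 19]
Mean = 121/12
Median = 12
Freq: {15: 2, 19: 1, 12: 3, 1: 1, 6: 1, 17: 1, 3: 1, 2: 1, 7: 1}
Mode: [12]

Mean=121/12, Median=12, Mode=12


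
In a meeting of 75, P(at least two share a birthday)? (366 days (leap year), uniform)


P(all different) = Π(366-i)/366 for i=0..74
= 0.000287
P(match) = 1 - 0.000287 = 0.999713

P ≈ 0.9997 ≈ 99.97%


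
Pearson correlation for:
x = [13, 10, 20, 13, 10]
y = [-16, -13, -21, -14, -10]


n=5, Σx=66, Σy=-74, Σxy=-1040, Σx²=938, Σy²=1162
r = (5×(-1040) - 66×(-74))/√((5×938 - 66²)(5×1162 - (-74)²))
= -316/√(334×334) = -316/√111556 ≈ -316/334.0000 ≈ -0.9461

r ≈ -0.9461


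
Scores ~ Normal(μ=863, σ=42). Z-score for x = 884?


z = (x - μ)/σ = (884 - 863)/42 = 0.5

z = 0.5


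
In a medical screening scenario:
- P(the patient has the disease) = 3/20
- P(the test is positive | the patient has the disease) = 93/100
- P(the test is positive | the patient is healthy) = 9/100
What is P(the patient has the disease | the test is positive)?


Using Bayes' theorem:
P(A|B) = P(B|A)·P(A) / P(B)

P(the test is positive) = 93/100 × 3/20 + 9/100 × 17/20
= 279/2000 + 153/2000 = 27/125

P(the patient has the disease|the test is positive) = (279/2000) / (27/125) = 31/48

P(the patient has the disease|the test is positive) = 31/48 ≈ 64.58%


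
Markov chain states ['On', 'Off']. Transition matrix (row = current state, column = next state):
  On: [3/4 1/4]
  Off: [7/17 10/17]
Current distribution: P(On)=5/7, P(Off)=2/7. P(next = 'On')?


P(next=On) = Σᵢ P(now=i)×P(i→On)
= 5/7×3/4 + 2/7×7/17
= 15/28 + 2/17 = 311/476

P = 311/476 ≈ 0.6534


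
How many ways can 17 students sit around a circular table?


Circular arrangements of 17 distinct objects: fix one position to break rotational symmetry.
(n-1)! = 16! = 20922789888000

20922789888000


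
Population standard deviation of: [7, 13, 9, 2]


Mean = 31/4
  (7-31/4)²=9/16
  (13-31/4)²=441/16
  (9-31/4)²=25/16
  (2-31/4)²=529/16
Σ(x-μ)² = 251/4
σ² = (251/4)/4 = 251/16

σ = √(251/16) ≈ 3.9607


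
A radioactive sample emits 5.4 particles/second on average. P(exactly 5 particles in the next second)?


Poisson(λ=5.4): P(X=5) = e^(-λ)×λ^k/k!
= e^(-5.4) × 5.4^5 / 5!
≈ 0.004516580943 × 4591.65024 / 120 ≈ 0.172821

P(X=5) ≈ 0.172821 ≈ 17.28%


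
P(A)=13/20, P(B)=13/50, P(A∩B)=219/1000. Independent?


P(A)×P(B) = 169/1000
P(A∩B) = 219/1000
Not equal → NOT independent

No, not independent


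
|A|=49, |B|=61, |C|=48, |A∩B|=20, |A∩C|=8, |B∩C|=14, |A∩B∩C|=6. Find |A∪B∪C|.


|A∪B∪C| = 49+61+48-20-8-14+6 = 122

|A∪B∪C| = 122


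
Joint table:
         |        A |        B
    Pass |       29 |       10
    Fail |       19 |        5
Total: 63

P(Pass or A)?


P(Pass∨A) = P(Pass) + P(A) - P(Pass∧A)
= (39 + 48 - 29)/63 = 58/63

P = 58/63 ≈ 92.06%


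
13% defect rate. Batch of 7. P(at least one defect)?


P(all good) = (87/100)^7 = 37725479487783/100000000000000
P(≥1 defect) = 62274520512217/100000000000000

P = 62274520512217/100000000000000 ≈ 62.27%


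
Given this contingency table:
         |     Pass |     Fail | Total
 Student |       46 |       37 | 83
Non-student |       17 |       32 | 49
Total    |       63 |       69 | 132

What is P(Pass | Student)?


P(Pass | Student) = 46/(46+37) = 46/83

P(Pass|Student) = 46/83 ≈ 55.42%


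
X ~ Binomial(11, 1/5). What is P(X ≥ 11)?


P(X ≥ 11) = Σ P(X=i) for i=11..11
P(X=11) = 1/48828125
Sum = 1/48828125

P(X ≥ 11) = 1/48828125 ≈ 0.00%


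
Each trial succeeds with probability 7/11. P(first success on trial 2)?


Geometric: P(X=2) = (1-p)^(k-1)×p = (4/11)^1×7/11 = 28/121

P(X=2) = 28/121 ≈ 23.14%


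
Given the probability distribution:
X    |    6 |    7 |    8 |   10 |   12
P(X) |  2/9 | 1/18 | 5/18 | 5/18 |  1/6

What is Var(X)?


E[X] = 157/18
E[X²] = 1445/18
Var(X) = E[X²] - (E[X])² = 1445/18 - 24649/324 = 1361/324

Var(X) = 1361/324 ≈ 4.2006


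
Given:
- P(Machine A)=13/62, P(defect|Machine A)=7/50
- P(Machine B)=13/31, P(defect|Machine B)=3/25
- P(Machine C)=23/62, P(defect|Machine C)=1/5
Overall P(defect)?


P(B) = Σ P(B|Aᵢ)×P(Aᵢ)
  7/50×13/62 = 91/3100
  3/25×13/31 = 39/775
  1/5×23/62 = 23/310
Sum = 477/3100

P(defect) = 477/3100 ≈ 15.39%


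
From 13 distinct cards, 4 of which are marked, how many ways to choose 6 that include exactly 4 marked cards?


Choose 4 of the 4 marked cards and 2 of the other 9 cards:
C(4,4)×C(9,2) = 1×36 = 36

36


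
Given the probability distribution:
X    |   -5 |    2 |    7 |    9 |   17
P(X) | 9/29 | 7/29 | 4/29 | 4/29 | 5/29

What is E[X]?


E[X] = Σ x·P(X=x)
= (-5)×(9/29) + (2)×(7/29) + (7)×(4/29) + (9)×(4/29) + (17)×(5/29)
= 118/29

E[X] = 118/29


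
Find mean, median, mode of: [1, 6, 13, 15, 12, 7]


Sorted: [1, 6, 7, 12, 13, 15]
Mean = 54/6 = 9
Median = 19/2
Freq: {1: 1, 6: 1, 13: 1, 15: 1, 12: 1, 7: 1}
Mode: No mode

Mean=9, Median=19/2, Mode=No mode


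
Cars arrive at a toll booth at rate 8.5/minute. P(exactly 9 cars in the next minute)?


Poisson(λ=8.5): P(X=9) = e^(-λ)×λ^k/k!
= e^(-8.5) × 8.5^9 / 9!
≈ 0.000203468369 × 231616946.283 / 362880 ≈ 0.129869

P(X=9) ≈ 0.129869 ≈ 12.99%


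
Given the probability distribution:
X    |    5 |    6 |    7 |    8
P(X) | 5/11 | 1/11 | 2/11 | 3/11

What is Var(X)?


E[X] = 69/11
E[X²] = 41
Var(X) = E[X²] - (E[X])² = 41 - 4761/121 = 200/121

Var(X) = 200/121 ≈ 1.6529


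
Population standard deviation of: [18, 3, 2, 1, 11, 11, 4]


Mean = 50/7
  (18-50/7)²=5776/49
  (3-50/7)²=841/49
  (2-50/7)²=1296/49
  (1-50/7)²=1849/49
  (11-50/7)²=729/49
  (11-50/7)²=729/49
  (4-50/7)²=484/49
Σ(x-μ)² = 1672/7
σ² = (1672/7)/7 = 1672/49

σ = √(1672/49) ≈ 5.8414


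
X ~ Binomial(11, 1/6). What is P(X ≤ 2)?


P(X ≤ 2) = Σ P(X=i) for i=0..2
P(X=0) = 48828125/362797056
P(X=1) = 107421875/362797056
P(X=2) = 107421875/362797056
Sum = 9765625/13436928

P(X ≤ 2) = 9765625/13436928 ≈ 72.68%


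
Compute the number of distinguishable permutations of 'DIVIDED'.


Letters: 7, freq: {'D': 3, 'I': 2, 'V': 1, 'E': 1}
7!/(3!×2!×1!×1!) = 5040/12 = 420

420


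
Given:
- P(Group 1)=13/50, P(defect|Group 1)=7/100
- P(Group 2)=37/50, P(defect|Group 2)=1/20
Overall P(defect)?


P(B) = Σ P(B|Aᵢ)×P(Aᵢ)
  7/100×13/50 = 91/5000
  1/20×37/50 = 37/1000
Sum = 69/1250

P(defect) = 69/1250 ≈ 5.52%


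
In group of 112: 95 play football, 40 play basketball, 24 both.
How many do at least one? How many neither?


|A∪B| = 95+40-24 = 111
Neither = 112-111 = 1

At least one: 111; Neither: 1


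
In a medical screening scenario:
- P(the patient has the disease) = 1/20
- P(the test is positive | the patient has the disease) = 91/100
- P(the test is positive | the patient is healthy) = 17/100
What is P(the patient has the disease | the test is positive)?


Using Bayes' theorem:
P(A|B) = P(B|A)·P(A) / P(B)

P(the test is positive) = 91/100 × 1/20 + 17/100 × 19/20
= 91/2000 + 323/2000 = 207/1000

P(the patient has the disease|the test is positive) = (91/2000) / (207/1000) = 91/414

P(the patient has the disease|the test is positive) = 91/414 ≈ 21.98%


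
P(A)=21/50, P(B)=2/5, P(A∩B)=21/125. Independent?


P(A)×P(B) = 21/125
P(A∩B) = 21/125
Equal ✓ → Independent

Yes, independent


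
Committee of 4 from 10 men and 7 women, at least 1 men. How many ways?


Count by #men:
  1M,3W: C(10,1)×C(7,3)=350
  2M,2W: C(10,2)×C(7,2)=945
  3M,1W: C(10,3)×C(7,1)=840
  4M,0W: C(10,4)×C(7,0)=210
Total = 2345

2345


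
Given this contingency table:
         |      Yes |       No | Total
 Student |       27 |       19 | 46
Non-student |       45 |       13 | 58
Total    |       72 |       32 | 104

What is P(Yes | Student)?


P(Yes | Student) = 27/(27+19) = 27/46

P(Yes|Student) = 27/46 ≈ 58.70%


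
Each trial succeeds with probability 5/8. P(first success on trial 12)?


Geometric: P(X=12) = (1-p)^(k-1)×p = (3/8)^11×5/8 = 885735/68719476736

P(X=12) = 885735/68719476736 ≈ 0.00%


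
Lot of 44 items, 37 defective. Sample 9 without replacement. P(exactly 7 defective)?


Hypergeometric: C(37,7)×C(7,2)/C(44,9)
= 10295472×21/708930508 = 132804/435461

P(X=7) = 132804/435461 ≈ 30.50%


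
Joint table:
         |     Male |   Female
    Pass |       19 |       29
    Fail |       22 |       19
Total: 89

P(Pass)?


P(Pass) = (19+29)/89 = 48/89

P(Pass) = 48/89 ≈ 53.93%


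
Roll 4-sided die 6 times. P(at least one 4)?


P(no 4)^6 = (3/4)^6 = 729/4096
P(≥1) = 1 - 729/4096 = 3367/4096

P = 3367/4096 ≈ 82.20%


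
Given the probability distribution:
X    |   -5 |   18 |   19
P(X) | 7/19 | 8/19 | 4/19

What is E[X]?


E[X] = Σ x·P(X=x)
= (-5)×(7/19) + (18)×(8/19) + (19)×(4/19)
= 185/19

E[X] = 185/19


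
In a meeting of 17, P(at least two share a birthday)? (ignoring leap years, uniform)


P(all different) = Π(365-i)/365 for i=0..16
= 0.684992
P(match) = 1 - 0.684992 = 0.315008

P ≈ 0.3150 ≈ 31.50%


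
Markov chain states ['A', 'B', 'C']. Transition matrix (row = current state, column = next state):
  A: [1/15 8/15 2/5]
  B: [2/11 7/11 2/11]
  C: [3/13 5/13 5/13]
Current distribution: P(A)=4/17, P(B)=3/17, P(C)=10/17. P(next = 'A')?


P(next=A) = Σᵢ P(now=i)×P(i→A)
= 4/17×1/15 + 3/17×2/11 + 10/17×3/13
= 4/255 + 6/187 + 30/221 = 6692/36465

P = 6692/36465 ≈ 0.1835


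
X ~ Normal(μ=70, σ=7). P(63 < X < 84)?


z₁=(63-70)/7=-1.0, z₂=(84-70)/7=2.0
P = Φ(2.0) - Φ(-1.0) = 0.977250 - 0.158655 = 0.818595 ≈ 0.8186

P(63 < X < 84) ≈ 0.8186


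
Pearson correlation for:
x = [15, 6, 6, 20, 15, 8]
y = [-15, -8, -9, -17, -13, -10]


n=6, Σx=70, Σy=-72, Σxy=-942, Σx²=986, Σy²=928
r = (6×(-942) - 70×(-72))/√((6×986 - 70²)(6×928 - (-72)²))
= -612/√(1016×384) = -612/√390144 ≈ -612/624.6151 ≈ -0.9798

r ≈ -0.9798


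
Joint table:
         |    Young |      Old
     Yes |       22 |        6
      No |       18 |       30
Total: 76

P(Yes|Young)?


P(Yes|Young) = 22/(22+18) = 22/40 = 11/20

P = 11/20 ≈ 55.00%


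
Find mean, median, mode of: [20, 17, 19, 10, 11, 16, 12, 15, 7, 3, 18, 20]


Sorted: [3, 7, 10, 11, 12, 15, 16, 17, 18, 19, 20, 20]
Mean = 168/12 = 14
Median = 31/2
Freq: {20: 2, 17: 1, 19: 1, 10: 1, 11: 1, 16: 1, 12: 1, 15: 1, 7: 1, 3: 1, 18: 1}
Mode: [20]

Mean=14, Median=31/2, Mode=20


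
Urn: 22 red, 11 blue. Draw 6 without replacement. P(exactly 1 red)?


Hypergeometric: C(22,1)×C(11,5)/C(33,6)
= 22×462/1107568 = 33/3596

P(X=1) = 33/3596 ≈ 0.92%


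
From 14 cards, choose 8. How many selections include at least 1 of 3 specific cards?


Complement: C(14,8) - C(11,8) = 3003 - 165 = 2838

2838


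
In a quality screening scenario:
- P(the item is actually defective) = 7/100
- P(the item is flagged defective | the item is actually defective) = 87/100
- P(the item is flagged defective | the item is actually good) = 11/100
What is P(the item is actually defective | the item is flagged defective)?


Using Bayes' theorem:
P(A|B) = P(B|A)·P(A) / P(B)

P(the item is flagged defective) = 87/100 × 7/100 + 11/100 × 93/100
= 609/10000 + 1023/10000 = 102/625

P(the item is actually defective|the item is flagged defective) = (609/10000) / (102/625) = 203/544

P(the item is actually defective|the item is flagged defective) = 203/544 ≈ 37.32%


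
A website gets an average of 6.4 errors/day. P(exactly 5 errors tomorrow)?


Poisson(λ=6.4): P(X=5) = e^(-λ)×λ^k/k!
= e^(-6.4) × 6.4^5 / 5!
≈ 0.001661557273 × 10737.41824 / 120 ≈ 0.148674

P(X=5) ≈ 0.148674 ≈ 14.87%


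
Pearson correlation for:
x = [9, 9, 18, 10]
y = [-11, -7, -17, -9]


n=4, Σx=46, Σy=-44, Σxy=-558, Σx²=586, Σy²=540
r = (4×(-558) - 46×(-44))/√((4×586 - 46²)(4×540 - (-44)²))
= -208/√(228×224) = -208/√51072 ≈ -208/225.9912 ≈ -0.9204

r ≈ -0.9204


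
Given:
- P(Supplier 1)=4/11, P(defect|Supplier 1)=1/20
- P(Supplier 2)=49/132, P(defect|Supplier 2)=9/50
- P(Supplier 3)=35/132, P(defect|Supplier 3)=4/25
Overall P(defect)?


P(B) = Σ P(B|Aᵢ)×P(Aᵢ)
  1/20×4/11 = 1/55
  9/50×49/132 = 147/2200
  4/25×35/132 = 7/165
Sum = 841/6600

P(defect) = 841/6600 ≈ 12.74%


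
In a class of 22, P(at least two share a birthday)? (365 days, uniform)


P(all different) = Π(365-i)/365 for i=0..21
= 0.524305
P(match) = 1 - 0.524305 = 0.475695

P ≈ 0.4757 ≈ 47.57%


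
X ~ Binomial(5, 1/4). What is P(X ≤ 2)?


P(X ≤ 2) = Σ P(X=i) for i=0..2
P(X=0) = 243/1024
P(X=1) = 405/1024
P(X=2) = 135/512
Sum = 459/512

P(X ≤ 2) = 459/512 ≈ 89.65%


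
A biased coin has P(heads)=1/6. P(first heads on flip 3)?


Geometric: P(X=3) = (1-p)^(k-1)×p = (5/6)^2×1/6 = 25/216

P(X=3) = 25/216 ≈ 11.57%


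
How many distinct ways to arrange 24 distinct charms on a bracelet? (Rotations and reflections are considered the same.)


Free circular arrangements: rotations and reflections both identified.
(n-1)!/2 = 23!/2 = 25852016738884976640000/2 = 12926008369442488320000

12926008369442488320000


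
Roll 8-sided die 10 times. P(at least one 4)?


P(no 4)^10 = (7/8)^10 = 282475249/1073741824
P(≥1) = 1 - 282475249/1073741824 = 791266575/1073741824

P = 791266575/1073741824 ≈ 73.69%


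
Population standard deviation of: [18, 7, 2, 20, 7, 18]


Mean = 72/6 = 12
  (18-12)²=36
  (7-12)²=25
  (2-12)²=100
  (20-12)²=64
  (7-12)²=25
  (18-12)²=36
Σ(x-μ)² = 286
σ² = 286/6 = 143/3

σ = √(143/3) ≈ 6.9041


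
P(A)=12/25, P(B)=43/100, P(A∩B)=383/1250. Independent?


P(A)×P(B) = 129/625
P(A∩B) = 383/1250
Not equal → NOT independent

No, not independent


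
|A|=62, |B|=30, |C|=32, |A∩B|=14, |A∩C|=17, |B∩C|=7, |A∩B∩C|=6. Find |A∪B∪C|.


|A∪B∪C| = 62+30+32-14-17-7+6 = 92

|A∪B∪C| = 92


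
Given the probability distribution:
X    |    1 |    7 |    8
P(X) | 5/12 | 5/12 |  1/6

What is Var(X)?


E[X] = 14/3
E[X²] = 63/2
Var(X) = E[X²] - (E[X])² = 63/2 - 196/9 = 175/18

Var(X) = 175/18 ≈ 9.7222


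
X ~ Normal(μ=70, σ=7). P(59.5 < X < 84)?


z₁=(59.5-70)/7=-1.5, z₂=(84-70)/7=2.0
P = Φ(2.0) - Φ(-1.5) = 0.977250 - 0.066807 = 0.910443 ≈ 0.9104

P(59.5 < X < 84) ≈ 0.9104


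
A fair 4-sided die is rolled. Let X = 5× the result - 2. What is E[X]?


E[die] = (1+4)/2 = 5/2
E[X] = 5×5/2 - 2 = 21/2

E[X] = 21/2


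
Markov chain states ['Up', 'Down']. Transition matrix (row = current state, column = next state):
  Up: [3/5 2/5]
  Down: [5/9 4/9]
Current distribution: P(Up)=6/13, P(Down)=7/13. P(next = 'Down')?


P(next=Down) = Σᵢ P(now=i)×P(i→Down)
= 6/13×2/5 + 7/13×4/9
= 12/65 + 28/117 = 248/585

P = 248/585 ≈ 0.4239


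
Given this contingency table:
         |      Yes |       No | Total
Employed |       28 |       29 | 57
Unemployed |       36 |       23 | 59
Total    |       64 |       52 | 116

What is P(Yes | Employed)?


P(Yes | Employed) = 28/(28+29) = 28/57

P(Yes|Employed) = 28/57 ≈ 49.12%


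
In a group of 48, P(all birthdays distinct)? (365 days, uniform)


P(all different) = Π(365-i)/365 for i=0..47
= (365/365)×(364/365)×...×(318/365)
= 0.039402

P ≈ 0.0394 ≈ 3.94%


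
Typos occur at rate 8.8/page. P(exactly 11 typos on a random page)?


Poisson(λ=8.8): P(X=11) = e^(-λ)×λ^k/k!
= e^(-8.8) × 8.8^11 / 11!
≈ 0.0001507330751 × 24508085888.8 / 39916800 ≈ 0.092547

P(X=11) ≈ 0.092547 ≈ 9.25%


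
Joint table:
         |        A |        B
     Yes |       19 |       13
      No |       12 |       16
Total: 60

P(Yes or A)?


P(Yes∨A) = P(Yes) + P(A) - P(Yes∧A)
= (32 + 31 - 19)/60 = 44/60 = 11/15

P = 11/15 ≈ 73.33%


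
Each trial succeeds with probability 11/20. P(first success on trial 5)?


Geometric: P(X=5) = (1-p)^(k-1)×p = (9/20)^4×11/20 = 72171/3200000

P(X=5) = 72171/3200000 ≈ 2.26%


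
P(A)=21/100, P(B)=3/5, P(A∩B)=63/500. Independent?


P(A)×P(B) = 63/500
P(A∩B) = 63/500
Equal ✓ → Independent

Yes, independent


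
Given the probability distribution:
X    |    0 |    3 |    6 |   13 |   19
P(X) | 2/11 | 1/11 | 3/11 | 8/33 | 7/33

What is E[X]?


E[X] = Σ x·P(X=x)
= (0)×(2/11) + (3)×(1/11) + (6)×(3/11) + (13)×(8/33) + (19)×(7/33)
= 100/11

E[X] = 100/11


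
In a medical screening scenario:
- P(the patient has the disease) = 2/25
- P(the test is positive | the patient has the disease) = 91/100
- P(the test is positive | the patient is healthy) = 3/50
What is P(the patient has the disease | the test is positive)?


Using Bayes' theorem:
P(A|B) = P(B|A)·P(A) / P(B)

P(the test is positive) = 91/100 × 2/25 + 3/50 × 23/25
= 91/1250 + 69/1250 = 16/125

P(the patient has the disease|the test is positive) = (91/1250) / (16/125) = 91/160

P(the patient has the disease|the test is positive) = 91/160 ≈ 56.88%


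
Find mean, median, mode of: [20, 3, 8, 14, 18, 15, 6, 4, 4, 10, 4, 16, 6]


Sorted: [3, 4, 4, 4, 6, 6, 8, 10, 14, 15, 16, 18, 20]
Mean = 128/13
Median = 8
Freq: {20: 1, 3: 1, 8: 1, 14: 1, 18: 1, 15: 1, 6: 2, 4: 3, 10: 1, 16: 1}
Mode: [4]

Mean=128/13, Median=8, Mode=4


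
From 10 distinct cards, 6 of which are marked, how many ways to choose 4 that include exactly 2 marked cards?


Choose 2 of the 6 marked cards and 2 of the other 4 cards:
C(6,2)×C(4,2) = 15×6 = 90

90


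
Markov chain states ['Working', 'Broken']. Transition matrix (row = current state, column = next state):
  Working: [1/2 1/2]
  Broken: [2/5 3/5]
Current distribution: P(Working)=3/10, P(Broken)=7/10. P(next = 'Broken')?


P(next=Broken) = Σᵢ P(now=i)×P(i→Broken)
= 3/10×1/2 + 7/10×3/5
= 3/20 + 21/50 = 57/100

P = 57/100 ≈ 0.5700


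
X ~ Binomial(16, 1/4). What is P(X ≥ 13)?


P(X ≥ 13) = Σ P(X=i) for i=13..16
P(X=13) = 945/268435456
P(X=14) = 135/536870912
P(X=15) = 3/268435456
P(X=16) = 1/4294967296
Sum = 16249/4294967296

P(X ≥ 13) = 16249/4294967296 ≈ 0.00%


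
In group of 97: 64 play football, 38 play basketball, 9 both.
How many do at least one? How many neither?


|A∪B| = 64+38-9 = 93
Neither = 97-93 = 4

At least one: 93; Neither: 4


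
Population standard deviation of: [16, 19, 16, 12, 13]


Mean = 76/5
  (16-76/5)²=16/25
  (19-76/5)²=361/25
  (16-76/5)²=16/25
  (12-76/5)²=256/25
  (13-76/5)²=121/25
Σ(x-μ)² = 154/5
σ² = (154/5)/5 = 154/25

σ = √(154/25) ≈ 2.4819


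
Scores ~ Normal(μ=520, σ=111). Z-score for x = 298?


z = (x - μ)/σ = (298 - 520)/111 = -2.0

z = -2.0


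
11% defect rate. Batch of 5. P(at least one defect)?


P(all good) = (89/100)^5 = 5584059449/10000000000
P(≥1 defect) = 4415940551/10000000000

P = 4415940551/10000000000 ≈ 44.16%


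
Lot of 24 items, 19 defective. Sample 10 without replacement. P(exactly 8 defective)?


Hypergeometric: C(19,8)×C(5,2)/C(24,10)
= 75582×10/1961256 = 195/506

P(X=8) = 195/506 ≈ 38.54%


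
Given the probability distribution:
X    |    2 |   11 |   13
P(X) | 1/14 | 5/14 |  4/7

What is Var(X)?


E[X] = 23/2
E[X²] = 1961/14
Var(X) = E[X²] - (E[X])² = 1961/14 - 529/4 = 219/28

Var(X) = 219/28 ≈ 7.8214


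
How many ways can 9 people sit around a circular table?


Circular arrangements of 9 distinct objects: fix one position to break rotational symmetry.
(n-1)! = 8! = 40320

40320


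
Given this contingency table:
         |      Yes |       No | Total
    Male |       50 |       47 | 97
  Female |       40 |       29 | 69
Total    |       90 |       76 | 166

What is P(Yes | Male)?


P(Yes | Male) = 50/(50+47) = 50/97

P(Yes|Male) = 50/97 ≈ 51.55%


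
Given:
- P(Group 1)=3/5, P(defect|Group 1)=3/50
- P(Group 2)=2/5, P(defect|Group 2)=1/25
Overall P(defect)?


P(B) = Σ P(B|Aᵢ)×P(Aᵢ)
  3/50×3/5 = 9/250
  1/25×2/5 = 2/125
Sum = 13/250

P(defect) = 13/250 ≈ 5.20%


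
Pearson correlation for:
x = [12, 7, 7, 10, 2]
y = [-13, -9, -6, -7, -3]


n=5, Σx=38, Σy=-38, Σxy=-337, Σx²=346, Σy²=344
r = (5×(-337) - 38×(-38))/√((5×346 - 38²)(5×344 - (-38)²))
= -241/√(286×276) = -241/√78936 ≈ -241/280.9555 ≈ -0.8578

r ≈ -0.8578


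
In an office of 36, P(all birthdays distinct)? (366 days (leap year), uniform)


P(all different) = Π(366-i)/366 for i=0..35
= (366/366)×(365/366)×...×(331/366)
= 0.168667

P ≈ 0.1687 ≈ 16.87%


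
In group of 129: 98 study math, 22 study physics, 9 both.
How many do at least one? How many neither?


|A∪B| = 98+22-9 = 111
Neither = 129-111 = 18

At least one: 111; Neither: 18


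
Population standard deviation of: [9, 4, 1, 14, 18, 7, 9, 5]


Mean = 67/8
  (9-67/8)²=25/64
  (4-67/8)²=1225/64
  (1-67/8)²=3481/64
  (14-67/8)²=2025/64
  (18-67/8)²=5929/64
  (7-67/8)²=121/64
  (9-67/8)²=25/64
  (5-67/8)²=729/64
Σ(x-μ)² = 1695/8
σ² = (1695/8)/8 = 1695/64

σ = √(1695/64) ≈ 5.1463


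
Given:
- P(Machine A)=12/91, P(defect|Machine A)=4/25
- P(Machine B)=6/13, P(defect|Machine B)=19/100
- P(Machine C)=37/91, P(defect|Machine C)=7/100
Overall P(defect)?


P(B) = Σ P(B|Aᵢ)×P(Aᵢ)
  4/25×12/91 = 48/2275
  19/100×6/13 = 57/650
  7/100×37/91 = 37/1300
Sum = 1249/9100

P(defect) = 1249/9100 ≈ 13.73%


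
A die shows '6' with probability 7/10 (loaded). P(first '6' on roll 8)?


Geometric: P(X=8) = (1-p)^(k-1)×p = (3/10)^7×7/10 = 15309/100000000

P(X=8) = 15309/100000000 ≈ 0.02%


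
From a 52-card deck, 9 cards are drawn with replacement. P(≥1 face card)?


P(not a face card) = 40/52 = 10/13
P(none in 9 draws) = (10/13)^9 = 1000000000/10604499373
P(≥1 face card) = 1 - 1000000000/10604499373 = 9604499373/10604499373

P = 9604499373/10604499373 ≈ 90.57%


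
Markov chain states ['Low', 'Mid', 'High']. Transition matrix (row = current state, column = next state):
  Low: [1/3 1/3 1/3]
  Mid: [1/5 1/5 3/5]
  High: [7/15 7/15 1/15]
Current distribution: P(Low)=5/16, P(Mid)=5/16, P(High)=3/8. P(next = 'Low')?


P(next=Low) = Σᵢ P(now=i)×P(i→Low)
= 5/16×1/3 + 5/16×1/5 + 3/8×7/15
= 5/48 + 1/16 + 7/40 = 41/120

P = 41/120 ≈ 0.3417


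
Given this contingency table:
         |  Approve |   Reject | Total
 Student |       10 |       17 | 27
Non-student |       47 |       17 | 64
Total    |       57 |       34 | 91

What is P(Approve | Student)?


P(Approve | Student) = 10/(10+17) = 10/27

P(Approve|Student) = 10/27 ≈ 37.04%


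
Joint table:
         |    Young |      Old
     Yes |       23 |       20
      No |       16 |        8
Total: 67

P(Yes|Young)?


P(Yes|Young) = 23/(23+16) = 23/39

P = 23/39 ≈ 58.97%


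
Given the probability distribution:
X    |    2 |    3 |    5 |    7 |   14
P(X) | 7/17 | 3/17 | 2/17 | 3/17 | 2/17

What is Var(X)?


E[X] = 82/17
E[X²] = 644/17
Var(X) = E[X²] - (E[X])² = 644/17 - 6724/289 = 4224/289

Var(X) = 4224/289 ≈ 14.6159


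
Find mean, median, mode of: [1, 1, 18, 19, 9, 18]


Sorted: [1, 1, 9, 18, 18, 19]
Mean = 66/6 = 11
Median = 27/2
Freq: {1: 2, 18: 2, 19: 1, 9: 1}
Mode: [1, 18]

Mean=11, Median=27/2, Mode=[1, 18]


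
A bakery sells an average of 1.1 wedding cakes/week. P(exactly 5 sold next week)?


Poisson(λ=1.1): P(X=5) = e^(-λ)×λ^k/k!
= e^(-1.1) × 1.1^5 / 5!
≈ 0.3328710837 × 1.61051 / 120 ≈ 0.004467

P(X=5) ≈ 0.004467 ≈ 0.45%


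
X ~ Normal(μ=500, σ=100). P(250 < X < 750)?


z₁=(250-500)/100=-2.5, z₂=(750-500)/100=2.5
P = Φ(2.5) - Φ(-2.5) = 0.993790 - 0.006210 = 0.987580 ≈ 0.9876

P(250 < X < 750) ≈ 0.9876


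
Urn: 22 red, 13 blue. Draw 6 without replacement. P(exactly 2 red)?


Hypergeometric: C(22,2)×C(13,4)/C(35,6)
= 231×715/1623160 = 429/4216

P(X=2) = 429/4216 ≈ 10.18%


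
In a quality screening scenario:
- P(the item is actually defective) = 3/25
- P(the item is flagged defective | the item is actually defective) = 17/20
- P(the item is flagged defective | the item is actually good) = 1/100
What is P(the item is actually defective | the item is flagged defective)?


Using Bayes' theorem:
P(A|B) = P(B|A)·P(A) / P(B)

P(the item is flagged defective) = 17/20 × 3/25 + 1/100 × 22/25
= 51/500 + 11/1250 = 277/2500

P(the item is actually defective|the item is flagged defective) = (51/500) / (277/2500) = 255/277

P(the item is actually defective|the item is flagged defective) = 255/277 ≈ 92.06%


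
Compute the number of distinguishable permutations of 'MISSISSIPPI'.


Letters: 11, freq: {'M': 1, 'I': 4, 'S': 4, 'P': 2}
11!/(1!×4!×4!×2!) = 39916800/1152 = 34650

34650


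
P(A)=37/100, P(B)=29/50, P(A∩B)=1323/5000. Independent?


P(A)×P(B) = 1073/5000
P(A∩B) = 1323/5000
Not equal → NOT independent

No, not independent


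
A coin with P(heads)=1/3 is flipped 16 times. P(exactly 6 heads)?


Binomial: P(X=6) = C(16,6)×p^6×(1-p)^10
= 8008 × 1/729 × 1024/59049 = 8200192/43046721

P(X=6) = 8200192/43046721 ≈ 19.05%


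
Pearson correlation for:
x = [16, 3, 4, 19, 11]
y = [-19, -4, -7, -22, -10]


n=5, Σx=53, Σy=-62, Σxy=-872, Σx²=763, Σy²=1010
r = (5×(-872) - 53×(-62))/√((5×763 - 53²)(5×1010 - (-62)²))
= -1074/√(1006×1206) = -1074/√1213236 ≈ -1074/1101.4699 ≈ -0.9751

r ≈ -0.9751


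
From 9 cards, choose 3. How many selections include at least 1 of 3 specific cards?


Complement: C(9,3) - C(6,3) = 84 - 20 = 64

64


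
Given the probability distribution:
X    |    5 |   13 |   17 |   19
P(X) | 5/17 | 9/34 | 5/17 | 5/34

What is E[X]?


E[X] = Σ x·P(X=x)
= (5)×(5/17) + (13)×(9/34) + (17)×(5/17) + (19)×(5/34)
= 216/17

E[X] = 216/17


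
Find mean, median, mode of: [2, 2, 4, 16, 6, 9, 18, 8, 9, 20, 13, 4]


Sorted: [2, 2, 4, 4, 6, 8, 9, 9, 13, 16, 18, 20]
Mean = 111/12 = 37/4
Median = 17/2
Freq: {2: 2, 4: 2, 16: 1, 6: 1, 9: 2, 18: 1, 8: 1, 20: 1, 13: 1}
Mode: [2, 4, 9]

Mean=37/4, Median=17/2, Mode=[2, 4, 9]


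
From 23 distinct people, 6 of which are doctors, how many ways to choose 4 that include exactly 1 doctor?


Choose 1 of the 6 doctors and 3 of the other 17 people:
C(6,1)×C(17,3) = 6×680 = 4080

4080


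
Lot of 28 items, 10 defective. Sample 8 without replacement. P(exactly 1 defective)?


Hypergeometric: C(10,1)×C(18,7)/C(28,8)
= 10×31824/3108105 = 544/5313

P(X=1) = 544/5313 ≈ 10.24%


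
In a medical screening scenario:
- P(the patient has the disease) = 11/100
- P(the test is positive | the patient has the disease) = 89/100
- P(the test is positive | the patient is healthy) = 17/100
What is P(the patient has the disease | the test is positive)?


Using Bayes' theorem:
P(A|B) = P(B|A)·P(A) / P(B)

P(the test is positive) = 89/100 × 11/100 + 17/100 × 89/100
= 979/10000 + 1513/10000 = 623/2500

P(the patient has the disease|the test is positive) = (979/10000) / (623/2500) = 11/28

P(the patient has the disease|the test is positive) = 11/28 ≈ 39.29%


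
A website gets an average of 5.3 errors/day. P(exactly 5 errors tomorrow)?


Poisson(λ=5.3): P(X=5) = e^(-λ)×λ^k/k!
= e^(-5.3) × 5.3^5 / 5!
≈ 0.004991593907 × 4181.95493 / 120 ≈ 0.173955

P(X=5) ≈ 0.173955 ≈ 17.40%


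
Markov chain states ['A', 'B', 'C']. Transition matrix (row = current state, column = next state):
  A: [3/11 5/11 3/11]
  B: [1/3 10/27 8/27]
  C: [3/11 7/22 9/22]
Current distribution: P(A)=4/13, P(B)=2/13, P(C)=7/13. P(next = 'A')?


P(next=A) = Σᵢ P(now=i)×P(i→A)
= 4/13×3/11 + 2/13×1/3 + 7/13×3/11
= 12/143 + 2/39 + 21/143 = 11/39

P = 11/39 ≈ 0.2821


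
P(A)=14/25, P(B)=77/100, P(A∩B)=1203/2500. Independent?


P(A)×P(B) = 539/1250
P(A∩B) = 1203/2500
Not equal → NOT independent

No, not independent


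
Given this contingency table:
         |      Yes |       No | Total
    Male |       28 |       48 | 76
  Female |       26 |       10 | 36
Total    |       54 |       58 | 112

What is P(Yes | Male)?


P(Yes | Male) = 28/(28+48) = 28/76 = 7/19

P(Yes|Male) = 7/19 ≈ 36.84%


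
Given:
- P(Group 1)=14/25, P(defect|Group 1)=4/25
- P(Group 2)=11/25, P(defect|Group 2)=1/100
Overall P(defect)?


P(B) = Σ P(B|Aᵢ)×P(Aᵢ)
  4/25×14/25 = 56/625
  1/100×11/25 = 11/2500
Sum = 47/500

P(defect) = 47/500 ≈ 9.40%


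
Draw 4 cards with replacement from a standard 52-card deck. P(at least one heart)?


P(not a heart) = 39/52 = 3/4
P(none in 4 draws) = (3/4)^4 = 81/256
P(≥1 heart) = 1 - 81/256 = 175/256

P = 175/256 ≈ 68.36%
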